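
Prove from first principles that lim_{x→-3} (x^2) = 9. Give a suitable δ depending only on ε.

Let ε > 0 be given. We seek δ > 0 with 0 < |x + 3| < δ ⇒ |x^2 − 9| < ε.
Factor: x^2 − 9 = (x + 3)(x - 3), so |x^2 − 9| = |x + 3|·|x - 3|.
Impose δ ≤ 1 so that |x| < 4; then |x - 3| ≤ 7.
Hence |x^2 − 9| ≤ 7|x + 3|, which is < ε once |x + 3| < ε/7.
Take δ = min(1, ε/7). If 0 < |x + 3| < δ then both bounds hold and |x^2 − 9| ≤ 7|x + 3| < 7·(ε/7) = ε.

δ = min(1, ε/7)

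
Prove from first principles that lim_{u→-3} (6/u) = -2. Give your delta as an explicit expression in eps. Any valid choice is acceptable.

delta = min(3/2, (3/4)eps)

Suppose eps > 0. We seek delta > 0 such that 0 < |u + 3| < delta implies |6/u + 2| < eps.
|6/u + 2| = 6·|-3 − u|/(3·|u|) = 6|u + 3|/(3|u|).
Require delta ≤ 3/2 so that |u| > 3 − 3/2 = 3/2, hence 3|u| > 9/2.
Then |6/u + 2| < 6|u + 3|/(9/2), which is < eps when |u + 3| < (3/4)eps.
Take delta = min(3/2, (3/4)eps). Then 0 < |u + 3| < delta gives both |u + 3| < 3/2 and |u + 3| < (3/4)eps, so |6/u + 2| < eps.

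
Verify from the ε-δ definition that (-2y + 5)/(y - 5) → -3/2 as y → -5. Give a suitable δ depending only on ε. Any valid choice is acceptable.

δ = min(5, 10ε)

Fix ε > 0. We want δ > 0 with 0 < |y + 5| < δ ⇒ |(-2y + 5)/(y - 5) + 3/2| < ε.
Combining over a common denominator, (-2y + 5)/(y - 5) + 3/2 = [(-2y + 5)·(-10) − 15·(y - 5)] / [(-10)·(y - 5)] = 5(y + 5) / ((-10)(y - 5)).
So |(-2y + 5)/(y - 5) + 3/2| = 5|y + 5| / (10·|y − 5|).
Restrict δ ≤ 5. Then |y + 5| < 5 gives |y − 5| = |(y + 5) + (-10)| ≥ 10 − 5 = 5.
Hence |(-2y + 5)/(y - 5) + 3/2| < 5|y + 5|/(10·5) = (1/10)|y + 5|, which is < ε once |y + 5| < 10ε.
Take δ = min(5, 10ε). Then 0 < |y + 5| < δ forces both bounds, so |(-2y + 5)/(y - 5) + 3/2| < ε.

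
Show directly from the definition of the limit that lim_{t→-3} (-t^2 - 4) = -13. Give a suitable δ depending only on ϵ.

δ = min(2, ϵ/8)

Fix ϵ > 0. We want δ > 0 such that 0 < |t + 3| < δ implies |(-t^2 - 4) + 13| < ϵ.
(-t^2 - 4) + 13 = -t^2 + 9 = (t + 3)(-t + 3).
So |(-t^2 - 4) + 13| = |t + 3|·|-t + 3|.
Assume first that |t + 3| < 2, so |t| < 5. Then |-t + 3| ≤ 5 + 3 = 8.
Hence |(-t^2 - 4) + 13| ≤ 8|t + 3| < ϵ provided |t + 3| < ϵ/8.
Choosing δ = min(2, ϵ/8) ensures both conditions, hence |(-t^2 - 4) + 13| < ϵ.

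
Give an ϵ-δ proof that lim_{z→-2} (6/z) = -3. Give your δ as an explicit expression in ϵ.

δ = min(1, (1/3)ϵ)

Suppose ϵ > 0. We seek δ > 0 such that 0 < |z + 2| < δ implies |6/z + 3| < ϵ.
|6/z + 3| = 6·|-2 − z|/(2·|z|) = 6|z + 2|/(2|z|).
Require δ ≤ 1 so that |z| > 2 − 1 = 1, hence 2|z| > 2.
Then |6/z + 3| < 6|z + 2|/2, which is < ϵ when |z + 2| < (1/3)ϵ.
Take δ = min(1, (1/3)ϵ). Then 0 < |z + 2| < δ gives both |z + 2| < 1 and |z + 2| < (1/3)ϵ, so |6/z + 3| < ϵ.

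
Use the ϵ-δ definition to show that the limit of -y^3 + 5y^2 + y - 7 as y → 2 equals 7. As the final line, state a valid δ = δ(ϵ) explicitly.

Let ϵ > 0. We want δ > 0 such that 0 < |y − 2| < δ implies |(-y^3 + 5y^2 + y - 7) − 7| < ϵ.
(-y^3 + 5y^2 + y - 7) − 7 = -y^3 + 5y^2 + y - 14 = (y − 2)(-y^2 + 3y + 7).
So |(-y^3 + 5y^2 + y - 7) − 7| = |y − 2|·|-y^2 + 3y + 7|.
Assume first that |y − 2| < 1, so |y| < 3. Then |-y^2 + 3y + 7| ≤ 3^2 + 3·3 + 7 = 25.
Hence |(-y^3 + 5y^2 + y - 7) − 7| ≤ 25|y − 2| < ϵ provided |y − 2| < ϵ/25.
Take δ = min(1, ϵ/25). Then 0 < |y − 2| < δ gives both |y − 2| < 1 and |y − 2| < ϵ/25, so |(-y^3 + 5y^2 + y - 7) − 7| < ϵ.

δ = min(1, ϵ/25)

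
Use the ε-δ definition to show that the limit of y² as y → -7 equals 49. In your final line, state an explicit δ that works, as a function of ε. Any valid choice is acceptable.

δ = min(2, ε/16)

Let ε > 0. We seek δ > 0 with 0 < |y + 7| < δ ⇒ |y² − 49| < ε.
Factor: y² − 49 = (y + 7)(y - 7), so |y² − 49| = |y + 7|·|y - 7|.
Restrict δ ≤ 2. Then |y + 7| < 2 gives |y| < 9, so by the triangle inequality |y - 7| ≤ 9 + 7 = 16.
Hence |y² − 49| ≤ 16|y + 7|, which is < ε once |y + 7| < ε/16.
Take δ = min(2, ε/16). If 0 < |y + 7| < δ then both bounds hold and |y² − 49| ≤ 16|y + 7| < 16·(ε/16) = ε.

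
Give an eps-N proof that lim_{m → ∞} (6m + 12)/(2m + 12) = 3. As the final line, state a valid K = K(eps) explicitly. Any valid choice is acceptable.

K = 12/eps

Fix eps > 0. For m ≥ 1, |(6m + 12)/(2m + 12) − 3| = |-48|/(2(2m + 12)) = 48/(2(2m + 12)).
Since 2m + 12 ≥ 2m for m ≥ 1, this is ≤ 48/(2·2m) = 12/m.
So |(6m + 12)/(2m + 12) − 3| < eps whenever m > 12/eps.
Take K = 12/eps. If m > K then |(6m + 12)/(2m + 12) − 3| ≤ 12/m < eps.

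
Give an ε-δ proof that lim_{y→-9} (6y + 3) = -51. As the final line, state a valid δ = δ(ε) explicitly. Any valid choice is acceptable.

δ = ε/6

Suppose ε > 0. We need δ > 0 so that 0 < |y + 9| < δ implies |(6y + 3) + 51| < ε.
|(6y + 3) + 51| = |6y + 54| = 6|y + 9|.
So 6|y + 9| < ε exactly when |y + 9| < ε/6.
Choosing δ = ε/6 gives |(6y + 3) + 51| = 6|y + 9| < ε whenever |y + 9| < δ.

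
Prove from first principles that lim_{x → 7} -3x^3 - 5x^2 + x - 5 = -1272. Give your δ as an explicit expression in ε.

δ = min(2, ε/658)

Let ε > 0 be given. We want δ > 0 such that 0 < |x − 7| < δ implies |(-3x^3 - 5x^2 + x - 5) + 1272| < ε.
(-3x^3 - 5x^2 + x - 5) + 1272 = -3x^3 - 5x^2 + x + 1267 = (x − 7)(-3x^2 - 26x - 181).
So |(-3x^3 - 5x^2 + x - 5) + 1272| = |x − 7|·|-3x^2 - 26x - 181|.
Require δ ≤ 2. Then |x − 7| < 2 gives |x| < 9, and by the triangle inequality |-3x^2 - 26x - 181| ≤ 3·9^2 + 26·9 + 181 = 658.
Hence |(-3x^3 - 5x^2 + x - 5) + 1272| ≤ 658|x − 7| < ε provided |x − 7| < ε/658.
Take δ = min(2, ε/658). Then 0 < |x − 7| < δ gives both |x − 7| < 2 and |x − 7| < ε/658, so |(-3x^3 - 5x^2 + x - 5) + 1272| < ε.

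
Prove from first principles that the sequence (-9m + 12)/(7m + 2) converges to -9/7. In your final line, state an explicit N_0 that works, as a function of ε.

Suppose ε > 0. For m ≥ 1, |(-9m + 12)/(7m + 2) + 9/7| = |102|/(7(7m + 2)) = 102/(7(7m + 2)).
Since 7m + 2 ≥ 7m for m ≥ 1, this is ≤ 102/(7·7m) = (102/49)/m.
So |(-9m + 12)/(7m + 2) + 9/7| < ε whenever m > (102/49)/ε.
Take N_0 = (102/49)/ε. If m > N_0 then |(-9m + 12)/(7m + 2) + 9/7| ≤ (102/49)/m < ε.

N_0 = (102/49)/ε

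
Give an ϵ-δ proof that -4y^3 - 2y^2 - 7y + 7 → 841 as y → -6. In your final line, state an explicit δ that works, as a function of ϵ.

δ = min(1, ϵ/489)

Suppose ϵ > 0. We want δ > 0 such that 0 < |y + 6| < δ implies |(-4y^3 - 2y^2 - 7y + 7) − 841| < ϵ.
(-4y^3 - 2y^2 - 7y + 7) − 841 = -4y^3 - 2y^2 - 7y - 834 = (y + 6)(-4y^2 + 22y - 139).
So |(-4y^3 - 2y^2 - 7y + 7) − 841| = |y + 6|·|-4y^2 + 22y - 139|.
Assume first that |y + 6| < 1, so |y| < 7. Then |-4y^2 + 22y - 139| ≤ 4·7^2 + 22·7 + 139 = 489.
Hence |(-4y^3 - 2y^2 - 7y + 7) − 841| ≤ 489|y + 6| < ϵ provided |y + 6| < ϵ/489.
Take δ = min(1, ϵ/489). Then 0 < |y + 6| < δ gives both |y + 6| < 1 and |y + 6| < ϵ/489, so |(-4y^3 - 2y^2 - 7y + 7) − 841| < ϵ.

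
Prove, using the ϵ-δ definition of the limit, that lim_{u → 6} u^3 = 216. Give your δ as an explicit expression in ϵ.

δ = min(2, ϵ/148)

Suppose ϵ > 0. We seek δ > 0 with 0 < |u − 6| < δ ⇒ |u^3 − 216| < ϵ.
Factor: u^3 − 216 = (u − 6)(u^2 + 6u + 36), so |u^3 − 216| = |u − 6|·|u^2 + 6u + 36|.
Impose δ ≤ 2 so that |u| < 8; then |u^2 + 6u + 36| ≤ 148.
Hence |u^3 − 216| ≤ 148|u − 6|, which is < ϵ once |u − 6| < ϵ/148.
Take δ = min(2, ϵ/148). If 0 < |u − 6| < δ then both bounds hold and |u^3 − 216| ≤ 148|u − 6| < 148·(ϵ/148) = ϵ.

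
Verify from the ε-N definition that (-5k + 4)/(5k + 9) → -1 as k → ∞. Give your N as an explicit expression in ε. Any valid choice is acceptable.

N = (13/5)/ε

Suppose ε > 0. For k ≥ 1, |(-5k + 4)/(5k + 9) + 1| = |65|/(5(5k + 9)) = 65/(5(5k + 9)).
Since 5k + 9 ≥ 5k for k ≥ 1, this is ≤ 65/(5·5k) = (13/5)/k.
So |(-5k + 4)/(5k + 9) + 1| < ε whenever k > (13/5)/ε.
Take N = (13/5)/ε. If k > N then |(-5k + 4)/(5k + 9) + 1| ≤ (13/5)/k < ε.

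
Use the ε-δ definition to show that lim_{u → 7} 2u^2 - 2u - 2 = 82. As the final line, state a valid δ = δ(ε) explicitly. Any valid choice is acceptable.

δ = min(2, ε/30)

Suppose ε > 0. We want δ > 0 such that 0 < |u − 7| < δ implies |(2u^2 - 2u - 2) − 82| < ε.
(2u^2 - 2u - 2) − 82 = 2u^2 - 2u - 84 = (u − 7)(2u + 12).
So |(2u^2 - 2u - 2) − 82| = |u − 7|·|2u + 12|.
Assume first that |u − 7| < 2, so |u| < 9. Then |2u + 12| ≤ 2·9 + 12 = 30.
Hence |(2u^2 - 2u - 2) − 82| ≤ 30|u − 7| < ε provided |u − 7| < ε/30.
Take δ = min(2, ε/30). Then 0 < |u − 7| < δ gives both |u − 7| < 2 and |u − 7| < ε/30, so |(2u^2 - 2u - 2) − 82| < ε.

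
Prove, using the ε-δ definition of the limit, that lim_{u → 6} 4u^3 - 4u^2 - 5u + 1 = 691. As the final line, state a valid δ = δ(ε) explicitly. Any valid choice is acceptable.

Let ε > 0. We want δ > 0 such that 0 < |u − 6| < δ implies |(4u^3 - 4u^2 - 5u + 1) − 691| < ε.
(4u^3 - 4u^2 - 5u + 1) − 691 = 4u^3 - 4u^2 - 5u - 690 = (u − 6)(4u^2 + 20u + 115).
So |(4u^3 - 4u^2 - 5u + 1) − 691| = |u − 6|·|4u^2 + 20u + 115|.
Assume first that |u − 6| < 1, so |u| < 7. Then |4u^2 + 20u + 115| ≤ 4·7^2 + 20·7 + 115 = 451.
Hence |(4u^3 - 4u^2 - 5u + 1) − 691| ≤ 451|u − 6| < ε provided |u − 6| < ε/451.
Take δ = min(1, ε/451). Then 0 < |u − 6| < δ gives both |u − 6| < 1 and |u − 6| < ε/451, so |(4u^3 - 4u^2 - 5u + 1) − 691| < ε.

δ = min(1, ε/451)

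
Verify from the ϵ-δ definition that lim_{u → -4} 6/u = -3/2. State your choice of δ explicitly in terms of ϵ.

δ = min(2, (4/3)ϵ)

Suppose ϵ > 0. We seek δ > 0 such that 0 < |u + 4| < δ implies |6/u + 3/2| < ϵ.
|6/u + 3/2| = 6·|-4 − u|/(4·|u|) = 6|u + 4|/(4|u|).
Restrict δ ≤ 2. Then |u + 4| < 2 gives |u| > 2, so 4|u| > 8.
Then |6/u + 3/2| < 6|u + 4|/8, which is < ϵ when |u + 4| < (4/3)ϵ.
Take δ = min(2, (4/3)ϵ). Then 0 < |u + 4| < δ gives both |u + 4| < 2 and |u + 4| < (4/3)ϵ, so |6/u + 3/2| < ϵ.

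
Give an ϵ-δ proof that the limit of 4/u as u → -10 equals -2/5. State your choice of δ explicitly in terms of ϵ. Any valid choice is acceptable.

Suppose ϵ > 0. We seek δ > 0 such that 0 < |u + 10| < δ implies |4/u + 2/5| < ϵ.
|4/u + 2/5| = 4·|-10 − u|/(10·|u|) = 4|u + 10|/(10|u|).
Restrict δ ≤ 5. Then |u + 10| < 5 gives |u| > 5, so 10|u| > 50.
Then |4/u + 2/5| < 4|u + 10|/50, which is < ϵ when |u + 10| < (25/2)ϵ.
Take δ = min(5, (25/2)ϵ). Then 0 < |u + 10| < δ gives both |u + 10| < 5 and |u + 10| < (25/2)ϵ, so |4/u + 2/5| < ϵ.

δ = min(5, (25/2)ϵ)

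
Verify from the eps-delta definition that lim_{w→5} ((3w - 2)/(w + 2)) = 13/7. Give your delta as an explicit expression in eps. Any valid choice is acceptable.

Let eps > 0. We want delta > 0 with 0 < |w − 5| < delta ⇒ |(3w - 2)/(w + 2) − (13/7)| < eps.
Combining over a common denominator, (3w - 2)/(w + 2) − (13/7) = [(3w - 2)·7 − 13·(w + 2)] / [7·(w + 2)] = 8(w − 5) / (7(w + 2)).
So |(3w - 2)/(w + 2) − (13/7)| = 8|w − 5| / (7·|w + 2|).
Require delta ≤ 7/2, so |w + 2| ≥ |7| − |w − 5| > 7 − 7/2 = 7/2.
Hence |(3w - 2)/(w + 2) − (13/7)| < 8|w − 5|/(7·(7/2)) = (16/49)|w − 5|, which is < eps once |w − 5| < (49/16)eps.
Take delta = min(7/2, (49/16)eps). Then 0 < |w − 5| < delta forces both bounds, so |(3w - 2)/(w + 2) − (13/7)| < eps.

delta = min(7/2, (49/16)eps)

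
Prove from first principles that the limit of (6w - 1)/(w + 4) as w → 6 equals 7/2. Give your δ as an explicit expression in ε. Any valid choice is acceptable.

δ = min(5, 2ε)

Fix ε > 0. We want δ > 0 with 0 < |w − 6| < δ ⇒ |(6w - 1)/(w + 4) − (7/2)| < ε.
Combining over a common denominator, (6w - 1)/(w + 4) − (7/2) = [(6w - 1)·10 − 35·(w + 4)] / [10·(w + 4)] = 25(w − 6) / (10(w + 4)).
So |(6w - 1)/(w + 4) − (7/2)| = 25|w − 6| / (10·|w + 4|).
Require δ ≤ 5, so |w + 4| ≥ |10| − |w − 6| > 10 − 5 = 5.
Hence |(6w - 1)/(w + 4) − (7/2)| < 25|w − 6|/(10·5) = (1/2)|w − 6|, which is < ε once |w − 6| < 2ε.
Take δ = min(5, 2ε). Then 0 < |w − 6| < δ forces both bounds, so |(6w - 1)/(w + 4) − (7/2)| < ε.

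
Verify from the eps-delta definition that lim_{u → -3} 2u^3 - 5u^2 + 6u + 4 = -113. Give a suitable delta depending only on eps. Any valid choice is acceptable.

delta = min(1, eps/115)

Fix eps > 0. We want delta > 0 such that 0 < |u + 3| < delta implies |(2u^3 - 5u^2 + 6u + 4) + 113| < eps.
(2u^3 - 5u^2 + 6u + 4) + 113 = 2u^3 - 5u^2 + 6u + 117 = (u + 3)(2u^2 - 11u + 39).
So |(2u^3 - 5u^2 + 6u + 4) + 113| = |u + 3|·|2u^2 - 11u + 39|.
Assume first that |u + 3| < 1, so |u| < 4. Then |2u^2 - 11u + 39| ≤ 2·4^2 + 11·4 + 39 = 115.
Hence |(2u^3 - 5u^2 + 6u + 4) + 113| ≤ 115|u + 3| < eps provided |u + 3| < eps/115.
Take delta = min(1, eps/115). Then 0 < |u + 3| < delta gives both |u + 3| < 1 and |u + 3| < eps/115, so |(2u^3 - 5u^2 + 6u + 4) + 113| < eps.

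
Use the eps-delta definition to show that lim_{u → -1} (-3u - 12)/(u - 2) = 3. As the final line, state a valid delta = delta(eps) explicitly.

delta = min(3/2, (1/4)eps)

Let eps > 0 be given. We want delta > 0 with 0 < |u + 1| < delta ⇒ |(-3u - 12)/(u - 2) − 3| < eps.
Combining over a common denominator, (-3u - 12)/(u - 2) − 3 = [(-3u - 12)·(-3) − (-9)·(u - 2)] / [(-3)·(u - 2)] = 18(u + 1) / ((-3)(u - 2)).
So |(-3u - 12)/(u - 2) − 3| = 18|u + 1| / (3·|u − 2|).
Restrict delta ≤ 3/2. Then |u + 1| < 3/2 gives |u − 2| = |(u + 1) + (-3)| ≥ 3 − 3/2 = 3/2.
Hence |(-3u - 12)/(u - 2) − 3| < 18|u + 1|/(3·(3/2)) = 4|u + 1|, which is < eps once |u + 1| < (1/4)eps.
Take delta = min(3/2, (1/4)eps). Then 0 < |u + 1| < delta forces both bounds, so |(-3u - 12)/(u - 2) − 3| < eps.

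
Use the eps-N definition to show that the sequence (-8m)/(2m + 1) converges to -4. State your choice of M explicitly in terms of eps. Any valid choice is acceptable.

M = 2/eps

Fix eps > 0. For m ≥ 1, |(-8m)/(2m + 1) + 4| = |8|/(2(2m + 1)) = 8/(2(2m + 1)).
Since 2m + 1 ≥ 2m for m ≥ 1, this is ≤ 8/(2·2m) = 2/m.
So |(-8m)/(2m + 1) + 4| < eps whenever m > 2/eps.
Take M = 2/eps. If m > M then |(-8m)/(2m + 1) + 4| ≤ 2/m < eps.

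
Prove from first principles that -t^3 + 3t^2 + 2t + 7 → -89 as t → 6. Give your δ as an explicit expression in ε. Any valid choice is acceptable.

δ = min(2, ε/104)

Suppose ε > 0. We want δ > 0 such that 0 < |t − 6| < δ implies |(-t^3 + 3t^2 + 2t + 7) + 89| < ε.
(-t^3 + 3t^2 + 2t + 7) + 89 = -t^3 + 3t^2 + 2t + 96 = (t − 6)(-t^2 - 3t - 16).
So |(-t^3 + 3t^2 + 2t + 7) + 89| = |t − 6|·|-t^2 - 3t - 16|.
Assume first that |t − 6| < 2, so |t| < 8. Then |-t^2 - 3t - 16| ≤ 8^2 + 3·8 + 16 = 104.
Hence |(-t^3 + 3t^2 + 2t + 7) + 89| ≤ 104|t − 6| < ε provided |t − 6| < ε/104.
Choosing δ = min(2, ε/104) ensures both conditions, hence |(-t^3 + 3t^2 + 2t + 7) + 89| < ε.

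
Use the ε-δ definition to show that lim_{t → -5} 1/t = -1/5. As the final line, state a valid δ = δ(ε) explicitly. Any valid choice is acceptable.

Suppose ε > 0. We seek δ > 0 such that 0 < |t + 5| < δ implies |1/t + 1/5| < ε.
|1/t + 1/5| = |-5 − t|/(5·|t|) = |t + 5|/(5|t|).
Restrict δ ≤ 5/2. Then |t + 5| < 5/2 gives |t| > 5/2, so 5|t| > 25/2.
Then |1/t + 1/5| < |t + 5|/(25/2), which is < ε when |t + 5| < (25/2)ε.
Take δ = min(5/2, (25/2)ε). Then 0 < |t + 5| < δ gives both |t + 5| < 5/2 and |t + 5| < (25/2)ε, so |1/t + 1/5| < ε.

δ = min(5/2, (25/2)ε)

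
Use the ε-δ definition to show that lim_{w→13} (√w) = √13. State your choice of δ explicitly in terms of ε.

δ = min(13, √13·ε)

Suppose ε > 0. We want δ > 0 such that 0 < |w − 13| < δ implies |√w − √13| < ε.
Multiplying by the conjugate, |√w − √13| = |w − 13|/(√w + √13).
Restrict δ ≤ 13 so that |w − 13| < 13 forces w > 0, and then √w + √13 > √13.
Hence |√w − √13| < |w − 13|/√13, which is < ε once |w − 13| < √13·ε.
Take δ = min(13, √13·ε). If 0 < |w − 13| < δ then w > 0 and |√w − √13| < |w − 13|/√13 < ε.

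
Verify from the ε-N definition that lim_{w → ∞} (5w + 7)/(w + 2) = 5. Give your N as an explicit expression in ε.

Suppose ε > 0. We seek N > 0 such that w > N implies |(5w + 7)/(w + 2) − 5| < ε.
(5w + 7)/(w + 2) − 5 = ((5w + 7) − 5(w + 2)) / ((w + 2)) = -3/((w + 2)).
For w > 0 we have w + 2 > w, so |(5w + 7)/(w + 2) − 5| = 3/((w + 2)) < 3/(w) = 3/w.
Thus |(5w + 7)/(w + 2) − 5| < ε whenever w > 3/ε.
Take N = 3/ε. If w > N then |(5w + 7)/(w + 2) − 5| < 3/w < ε.

N = 3/ε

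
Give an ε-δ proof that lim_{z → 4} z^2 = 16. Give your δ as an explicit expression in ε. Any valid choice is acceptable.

Fix ε > 0. We seek δ > 0 with 0 < |z − 4| < δ ⇒ |z^2 − 16| < ε.
Factor: z^2 − 16 = (z − 4)(z + 4), so |z^2 − 16| = |z − 4|·|z + 4|.
Restrict δ ≤ 2. Then |z − 4| < 2 gives |z| < 6, so by the triangle inequality |z + 4| ≤ 6 + 4 = 10.
Hence |z^2 − 16| ≤ 10|z − 4|, which is < ε once |z − 4| < ε/10.
Take δ = min(2, ε/10). If 0 < |z − 4| < δ then both bounds hold and |z^2 − 16| ≤ 10|z − 4| < 10·(ε/10) = ε.

δ = min(2, ε/10)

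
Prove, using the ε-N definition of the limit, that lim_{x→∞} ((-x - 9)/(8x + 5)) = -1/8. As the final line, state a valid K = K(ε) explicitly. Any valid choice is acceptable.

K = (67/64)/ε

Fix ε > 0. We seek K > 0 such that x > K implies |(-x - 9)/(8x + 5) + 1/8| < ε.
(-x - 9)/(8x + 5) + 1/8 = (8(-x - 9) − (-1)(8x + 5)) / (8(8x + 5)) = -67/(8(8x + 5)).
For x > 0 we have 8x + 5 > 8x, so |(-x - 9)/(8x + 5) + 1/8| = 67/(8(8x + 5)) < 67/(8·8x) = (67/64)/x.
Thus |(-x - 9)/(8x + 5) + 1/8| < ε whenever x > (67/64)/ε.
Take K = (67/64)/ε. If x > K then |(-x - 9)/(8x + 5) + 1/8| < (67/64)/x < ε.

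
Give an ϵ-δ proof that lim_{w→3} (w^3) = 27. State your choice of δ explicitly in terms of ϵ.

Fix ϵ > 0. We seek δ > 0 with 0 < |w − 3| < δ ⇒ |w^3 − 27| < ϵ.
Factor: w^3 − 27 = (w − 3)(w^2 + 3w + 9), so |w^3 − 27| = |w − 3|·|w^2 + 3w + 9|.
Impose δ ≤ 1 so that |w| < 4; then |w^2 + 3w + 9| ≤ 37.
Hence |w^3 − 27| ≤ 37|w − 3|, which is < ϵ once |w − 3| < ϵ/37.
Take δ = min(1, ϵ/37). If 0 < |w − 3| < δ then both bounds hold and |w^3 − 27| ≤ 37|w − 3| < 37·(ϵ/37) = ϵ.

δ = min(1, ϵ/37)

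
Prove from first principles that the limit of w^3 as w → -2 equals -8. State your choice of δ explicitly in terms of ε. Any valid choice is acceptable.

Let ε > 0 be given. We seek δ > 0 with 0 < |w + 2| < δ ⇒ |w^3 + 8| < ε.
Factor: w^3 + 8 = (w + 2)(w^2 - 2w + 4), so |w^3 + 8| = |w + 2|·|w^2 - 2w + 4|.
Impose δ ≤ 1 so that |w| < 3; then |w^2 - 2w + 4| ≤ 19.
Hence |w^3 + 8| ≤ 19|w + 2|, which is < ε once |w + 2| < ε/19.
Take δ = min(1, ε/19). If 0 < |w + 2| < δ then both bounds hold and |w^3 + 8| ≤ 19|w + 2| < 19·(ε/19) = ε.

δ = min(1, ε/19)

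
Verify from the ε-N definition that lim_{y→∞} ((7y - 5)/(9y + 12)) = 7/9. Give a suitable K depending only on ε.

Let ε > 0. We seek K > 0 such that y > K implies |(7y - 5)/(9y + 12) − (7/9)| < ε.
(7y - 5)/(9y + 12) − (7/9) = (9(7y - 5) − 7(9y + 12)) / (9(9y + 12)) = -129/(9(9y + 12)).
For y > 0 we have 9y + 12 > 9y, so |(7y - 5)/(9y + 12) − (7/9)| = 129/(9(9y + 12)) < 129/(9·9y) = (43/27)/y.
Thus |(7y - 5)/(9y + 12) − (7/9)| < ε whenever y > (43/27)/ε.
Take K = (43/27)/ε. If y > K then |(7y - 5)/(9y + 12) − (7/9)| < (43/27)/y < ε.

K = (43/27)/ε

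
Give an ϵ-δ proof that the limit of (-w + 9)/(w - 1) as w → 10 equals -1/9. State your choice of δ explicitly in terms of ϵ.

δ = min(9/2, (81/16)ϵ)

Suppose ϵ > 0. We want δ > 0 with 0 < |w − 10| < δ ⇒ |(-w + 9)/(w - 1) + 1/9| < ϵ.
Combining over a common denominator, (-w + 9)/(w - 1) + 1/9 = [(-w + 9)·9 − (-1)·(w - 1)] / [9·(w - 1)] = -8(w − 10) / (9(w - 1)).
So |(-w + 9)/(w - 1) + 1/9| = 8|w − 10| / (9·|w − 1|).
Require δ ≤ 9/2, so |w − 1| ≥ |9| − |w − 10| > 9 − 9/2 = 9/2.
Hence |(-w + 9)/(w - 1) + 1/9| < 8|w − 10|/(9·(9/2)) = (16/81)|w − 10|, which is < ϵ once |w − 10| < (81/16)ϵ.
Take δ = min(9/2, (81/16)ϵ). Then 0 < |w − 10| < δ forces both bounds, so |(-w + 9)/(w - 1) + 1/9| < ϵ.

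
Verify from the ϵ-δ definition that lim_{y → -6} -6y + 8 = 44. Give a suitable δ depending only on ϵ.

δ = ϵ/6

Suppose ϵ > 0. We need δ > 0 so that 0 < |y + 6| < δ implies |(-6y + 8) − 44| < ϵ.
|(-6y + 8) − 44| = |-6y - 36| = 6|y + 6|.
Thus it suffices that |y + 6| < ϵ/6.
Choosing δ = ϵ/6 gives |(-6y + 8) − 44| = 6|y + 6| < ϵ whenever |y + 6| < δ.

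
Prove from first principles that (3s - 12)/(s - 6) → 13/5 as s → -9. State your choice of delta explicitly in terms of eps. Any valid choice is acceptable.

delta = min(15/2, (75/4)eps)

Let eps > 0. We want delta > 0 with 0 < |s + 9| < delta ⇒ |(3s - 12)/(s - 6) − (13/5)| < eps.
Combining over a common denominator, (3s - 12)/(s - 6) − (13/5) = [(3s - 12)·(-15) − (-39)·(s - 6)] / [(-15)·(s - 6)] = -6(s + 9) / ((-15)(s - 6)).
So |(3s - 12)/(s - 6) − (13/5)| = 6|s + 9| / (15·|s − 6|).
Restrict delta ≤ 15/2. Then |s + 9| < 15/2 gives |s − 6| = |(s + 9) + (-15)| ≥ 15 − 15/2 = 15/2.
Hence |(3s - 12)/(s - 6) − (13/5)| < 6|s + 9|/(15·(15/2)) = (4/75)|s + 9|, which is < eps once |s + 9| < (75/4)eps.
Take delta = min(15/2, (75/4)eps). Then 0 < |s + 9| < delta forces both bounds, so |(3s - 12)/(s - 6) − (13/5)| < eps.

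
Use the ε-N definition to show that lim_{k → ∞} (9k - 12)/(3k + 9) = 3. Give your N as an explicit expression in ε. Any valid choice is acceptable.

N = 13/ε

Suppose ε > 0. For k ≥ 1, |(9k - 12)/(3k + 9) − 3| = |-117|/(3(3k + 9)) = 117/(3(3k + 9)).
Since 3k + 9 ≥ 3k for k ≥ 1, this is ≤ 117/(3·3k) = 13/k.
So |(9k - 12)/(3k + 9) − 3| < ε whenever k > 13/ε.
Take N = 13/ε. If k > N then |(9k - 12)/(3k + 9) − 3| ≤ 13/k < ε.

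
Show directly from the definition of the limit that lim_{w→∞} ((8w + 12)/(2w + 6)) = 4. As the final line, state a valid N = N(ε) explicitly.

N = 6/ε

Let ε > 0 be given. We seek N > 0 such that w > N implies |(8w + 12)/(2w + 6) − 4| < ε.
(8w + 12)/(2w + 6) − 4 = (2(8w + 12) − 8(2w + 6)) / (2(2w + 6)) = -24/(2(2w + 6)).
For w > 0 we have 2w + 6 > 2w, so |(8w + 12)/(2w + 6) − 4| = 24/(2(2w + 6)) < 24/(2·2w) = 6/w.
Thus |(8w + 12)/(2w + 6) − 4| < ε whenever w > 6/ε.
Take N = 6/ε. If w > N then |(8w + 12)/(2w + 6) − 4| < 6/w < ε.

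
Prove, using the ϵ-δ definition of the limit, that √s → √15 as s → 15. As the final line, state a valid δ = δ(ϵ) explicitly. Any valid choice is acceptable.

Suppose ϵ > 0. We want δ > 0 such that 0 < |s − 15| < δ implies |√s − √15| < ϵ.
Multiplying by the conjugate, |√s − √15| = |s − 15|/(√s + √15).
Restrict δ ≤ 15 so that |s − 15| < 15 forces s > 0, and then √s + √15 > √15.
Hence |√s − √15| < |s − 15|/√15, which is < ϵ once |s − 15| < √15·ϵ.
Take δ = min(15, √15·ϵ). If 0 < |s − 15| < δ then s > 0 and |√s − √15| < |s − 15|/√15 < ϵ.

δ = min(15, √15·ϵ)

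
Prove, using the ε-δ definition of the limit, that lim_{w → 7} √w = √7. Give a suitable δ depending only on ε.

Fix ε > 0. We want δ > 0 such that 0 < |w − 7| < δ implies |√w − √7| < ε.
Multiplying by the conjugate, |√w − √7| = |w − 7|/(√w + √7).
Restrict δ ≤ 7 so that |w − 7| < 7 forces w > 0, and then √w + √7 > √7.
Hence |√w − √7| < |w − 7|/√7, which is < ε once |w − 7| < √7·ε.
Take δ = min(7, √7·ε). If 0 < |w − 7| < δ then w > 0 and |√w − √7| < |w − 7|/√7 < ε.

δ = min(7, √7·ε)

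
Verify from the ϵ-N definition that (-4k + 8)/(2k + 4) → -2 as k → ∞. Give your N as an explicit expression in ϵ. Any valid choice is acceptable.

N = 8/ϵ

Suppose ϵ > 0. For k ≥ 1, |(-4k + 8)/(2k + 4) + 2| = |32|/(2(2k + 4)) = 32/(2(2k + 4)).
Since 2k + 4 ≥ 2k for k ≥ 1, this is ≤ 32/(2·2k) = 8/k.
So |(-4k + 8)/(2k + 4) + 2| < ϵ whenever k > 8/ϵ.
Take N = 8/ϵ. If k > N then |(-4k + 8)/(2k + 4) + 2| ≤ 8/k < ϵ.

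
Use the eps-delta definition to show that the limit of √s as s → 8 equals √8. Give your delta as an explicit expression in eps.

delta = min(8, √8·eps)

Let eps > 0 be given. We want delta > 0 such that 0 < |s − 8| < delta implies |√s − √8| < eps.
Rationalise: √s − √8 = (s − 8)/(√s + √8), so |√s − √8| = |s − 8|/(√s + √8).
Restrict delta ≤ 8 so that |s − 8| < 8 forces s > 0, and then √s + √8 > √8.
Hence |√s − √8| < |s − 8|/√8, which is < eps once |s − 8| < √8·eps.
Take delta = min(8, √8·eps). If 0 < |s − 8| < delta then s > 0 and |√s − √8| < |s − 8|/√8 < eps.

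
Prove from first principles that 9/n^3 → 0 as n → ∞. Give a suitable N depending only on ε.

N = (9/ε)^{1/3}

Let ε > 0. For n ≥ 1, |9/n^3 − 0| = 9/n^3.
9/n^3 < ε ⇔ n^3 > 9/ε ⇔ n > (9/ε)^{1/3}.
Take N = (9/ε)^{1/3}. Then n > N implies 9/n^3 < ε.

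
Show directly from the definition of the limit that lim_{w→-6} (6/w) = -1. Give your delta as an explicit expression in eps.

Let eps > 0. We seek delta > 0 such that 0 < |w + 6| < delta implies |6/w + 1| < eps.
|6/w + 1| = 6·|-6 − w|/(6·|w|) = 6|w + 6|/(6|w|).
Restrict delta ≤ 3. Then |w + 6| < 3 gives |w| > 3, so 6|w| > 18.
Then |6/w + 1| < 6|w + 6|/18, which is < eps when |w + 6| < 3eps.
Take delta = min(3, 3eps). Then 0 < |w + 6| < delta gives both |w + 6| < 3 and |w + 6| < 3eps, so |6/w + 1| < eps.

delta = min(3, 3eps)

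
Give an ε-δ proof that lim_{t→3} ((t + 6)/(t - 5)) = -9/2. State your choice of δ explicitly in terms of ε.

δ = min(1, (2/11)ε)

Let ε > 0. We want δ > 0 with 0 < |t − 3| < δ ⇒ |(t + 6)/(t - 5) + 9/2| < ε.
Combining over a common denominator, (t + 6)/(t - 5) + 9/2 = [(t + 6)·(-2) − 9·(t - 5)] / [(-2)·(t - 5)] = -11(t − 3) / ((-2)(t - 5)).
So |(t + 6)/(t - 5) + 9/2| = 11|t − 3| / (2·|t − 5|).
Require δ ≤ 1, so |t − 5| ≥ |-2| − |t − 3| > 2 − 1 = 1.
Hence |(t + 6)/(t - 5) + 9/2| < 11|t − 3|/(2·1) = (11/2)|t − 3|, which is < ε once |t − 3| < (2/11)ε.
Take δ = min(1, (2/11)ε). Then 0 < |t − 3| < δ forces both bounds, so |(t + 6)/(t - 5) + 9/2| < ε.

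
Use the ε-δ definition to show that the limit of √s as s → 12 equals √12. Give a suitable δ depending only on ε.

Fix ε > 0. We want δ > 0 such that 0 < |s − 12| < δ implies |√s − √12| < ε.
Multiplying by the conjugate, |√s − √12| = |s − 12|/(√s + √12).
Restrict δ ≤ 12 so that |s − 12| < 12 forces s > 0, and then √s + √12 > √12.
Hence |√s − √12| < |s − 12|/√12, which is < ε once |s − 12| < √12·ε.
Take δ = min(12, √12·ε). If 0 < |s − 12| < δ then s > 0 and |√s − √12| < |s − 12|/√12 < ε.

δ = min(12, √12·ε)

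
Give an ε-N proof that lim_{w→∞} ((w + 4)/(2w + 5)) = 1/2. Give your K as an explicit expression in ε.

Suppose ε > 0. We seek K > 0 such that w > K implies |(w + 4)/(2w + 5) − (1/2)| < ε.
(w + 4)/(2w + 5) − (1/2) = (2(w + 4) − (2w + 5)) / (2(2w + 5)) = 3/(2(2w + 5)).
For w > 0 we have 2w + 5 > 2w, so |(w + 4)/(2w + 5) − (1/2)| = 3/(2(2w + 5)) < 3/(2·2w) = (3/4)/w.
Thus |(w + 4)/(2w + 5) − (1/2)| < ε whenever w > (3/4)/ε.
Take K = (3/4)/ε. If w > K then |(w + 4)/(2w + 5) − (1/2)| < (3/4)/w < ε.

K = (3/4)/ε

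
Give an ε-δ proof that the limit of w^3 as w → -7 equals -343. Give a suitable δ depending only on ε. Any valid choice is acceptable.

δ = min(1, ε/169)

Let ε > 0 be given. We seek δ > 0 with 0 < |w + 7| < δ ⇒ |w^3 + 343| < ε.
Factor: w^3 + 343 = (w + 7)(w^2 - 7w + 49), so |w^3 + 343| = |w + 7|·|w^2 - 7w + 49|.
Impose δ ≤ 1 so that |w| < 8; then |w^2 - 7w + 49| ≤ 169.
Hence |w^3 + 343| ≤ 169|w + 7|, which is < ε once |w + 7| < ε/169.
Take δ = min(1, ε/169). If 0 < |w + 7| < δ then both bounds hold and |w^3 + 343| ≤ 169|w + 7| < 169·(ε/169) = ε.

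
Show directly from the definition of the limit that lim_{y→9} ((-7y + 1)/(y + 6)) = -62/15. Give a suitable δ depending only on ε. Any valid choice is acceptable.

Let ε > 0. We want δ > 0 with 0 < |y − 9| < δ ⇒ |(-7y + 1)/(y + 6) + 62/15| < ε.
Combining over a common denominator, (-7y + 1)/(y + 6) + 62/15 = [(-7y + 1)·15 − (-62)·(y + 6)] / [15·(y + 6)] = -43(y − 9) / (15(y + 6)).
So |(-7y + 1)/(y + 6) + 62/15| = 43|y − 9| / (15·|y + 6|).
Restrict δ ≤ 15/2. Then |y − 9| < 15/2 gives |y + 6| = |(y − 9) + 15| ≥ 15 − 15/2 = 15/2.
Hence |(-7y + 1)/(y + 6) + 62/15| < 43|y − 9|/(15·(15/2)) = (86/225)|y − 9|, which is < ε once |y − 9| < (225/86)ε.
Take δ = min(15/2, (225/86)ε). Then 0 < |y − 9| < δ forces both bounds, so |(-7y + 1)/(y + 6) + 62/15| < ε.

δ = min(15/2, (225/86)ε)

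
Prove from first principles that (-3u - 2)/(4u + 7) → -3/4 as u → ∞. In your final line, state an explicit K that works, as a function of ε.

K = (13/16)/ε

Let ε > 0 be given. We seek K > 0 such that u > K implies |(-3u - 2)/(4u + 7) + 3/4| < ε.
(-3u - 2)/(4u + 7) + 3/4 = (4(-3u - 2) − (-3)(4u + 7)) / (4(4u + 7)) = 13/(4(4u + 7)).
For u > 0 we have 4u + 7 > 4u, so |(-3u - 2)/(4u + 7) + 3/4| = 13/(4(4u + 7)) < 13/(4·4u) = (13/16)/u.
Thus |(-3u - 2)/(4u + 7) + 3/4| < ε whenever u > (13/16)/ε.
Take K = (13/16)/ε. If u > K then |(-3u - 2)/(4u + 7) + 3/4| < (13/16)/u < ε.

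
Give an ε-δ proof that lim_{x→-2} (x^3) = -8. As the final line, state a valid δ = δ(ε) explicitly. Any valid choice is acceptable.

δ = min(1, ε/19)

Let ε > 0 be given. We seek δ > 0 with 0 < |x + 2| < δ ⇒ |x^3 + 8| < ε.
Factor: x^3 + 8 = (x + 2)(x^2 - 2x + 4), so |x^3 + 8| = |x + 2|·|x^2 - 2x + 4|.
Impose δ ≤ 1 so that |x| < 3; then |x^2 - 2x + 4| ≤ 19.
Hence |x^3 + 8| ≤ 19|x + 2|, which is < ε once |x + 2| < ε/19.
Take δ = min(1, ε/19). If 0 < |x + 2| < δ then both bounds hold and |x^3 + 8| ≤ 19|x + 2| < 19·(ε/19) = ε.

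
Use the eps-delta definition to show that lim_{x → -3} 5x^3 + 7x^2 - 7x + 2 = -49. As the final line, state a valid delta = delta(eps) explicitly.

delta = min(1, eps/129)

Suppose eps > 0. We want delta > 0 such that 0 < |x + 3| < delta implies |(5x^3 + 7x^2 - 7x + 2) + 49| < eps.
(5x^3 + 7x^2 - 7x + 2) + 49 = 5x^3 + 7x^2 - 7x + 51 = (x + 3)(5x^2 - 8x + 17).
So |(5x^3 + 7x^2 - 7x + 2) + 49| = |x + 3|·|5x^2 - 8x + 17|.
Require delta ≤ 1. Then |x + 3| < 1 gives |x| < 4, and by the triangle inequality |5x^2 - 8x + 17| ≤ 5·4^2 + 8·4 + 17 = 129.
Hence |(5x^3 + 7x^2 - 7x + 2) + 49| ≤ 129|x + 3| < eps provided |x + 3| < eps/129.
Choosing delta = min(1, eps/129) ensures both conditions, hence |(5x^3 + 7x^2 - 7x + 2) + 49| < eps.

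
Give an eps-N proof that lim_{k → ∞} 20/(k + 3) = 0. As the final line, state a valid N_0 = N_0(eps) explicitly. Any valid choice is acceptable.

N_0 = 20/eps

Suppose eps > 0. For k ≥ 1, |20/(k + 3) − 0| = 20/(k + 3) ≤ 20/k.
We need 20/k < eps, i.e. k > 20/eps.
Take N_0 = 20/eps. If k > N_0 then |20/(k + 3)| ≤ 20/k < eps.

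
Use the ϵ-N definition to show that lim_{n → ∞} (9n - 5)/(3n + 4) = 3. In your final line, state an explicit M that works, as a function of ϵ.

M = (17/3)/ϵ

Let ϵ > 0. For n ≥ 1, |(9n - 5)/(3n + 4) − 3| = |-51|/(3(3n + 4)) = 51/(3(3n + 4)).
Since 3n + 4 ≥ 3n for n ≥ 1, this is ≤ 51/(3·3n) = (17/3)/n.
So |(9n - 5)/(3n + 4) − 3| < ϵ whenever n > (17/3)/ϵ.
Take M = (17/3)/ϵ. If n > M then |(9n - 5)/(3n + 4) − 3| ≤ (17/3)/n < ϵ.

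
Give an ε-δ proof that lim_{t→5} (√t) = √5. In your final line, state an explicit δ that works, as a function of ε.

δ = min(5, √5·ε)

Let ε > 0 be given. We want δ > 0 such that 0 < |t − 5| < δ implies |√t − √5| < ε.
Multiplying by the conjugate, |√t − √5| = |t − 5|/(√t + √5).
Restrict δ ≤ 5 so that |t − 5| < 5 forces t > 0, and then √t + √5 > √5.
Hence |√t − √5| < |t − 5|/√5, which is < ε once |t − 5| < √5·ε.
Take δ = min(5, √5·ε). If 0 < |t − 5| < δ then t > 0 and |√t − √5| < |t − 5|/√5 < ε.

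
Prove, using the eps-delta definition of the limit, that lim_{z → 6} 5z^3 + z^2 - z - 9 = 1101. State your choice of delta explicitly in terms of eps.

Fix eps > 0. We want delta > 0 such that 0 < |z − 6| < delta implies |(5z^3 + z^2 - z - 9) − 1101| < eps.
(5z^3 + z^2 - z - 9) − 1101 = 5z^3 + z^2 - z - 1110 = (z − 6)(5z^2 + 31z + 185).
So |(5z^3 + z^2 - z - 9) − 1101| = |z − 6|·|5z^2 + 31z + 185|.
Assume first that |z − 6| < 1, so |z| < 7. Then |5z^2 + 31z + 185| ≤ 5·7^2 + 31·7 + 185 = 647.
Hence |(5z^3 + z^2 - z - 9) − 1101| ≤ 647|z − 6| < eps provided |z − 6| < eps/647.
Take delta = min(1, eps/647). Then 0 < |z − 6| < delta gives both |z − 6| < 1 and |z − 6| < eps/647, so |(5z^3 + z^2 - z - 9) − 1101| < eps.

delta = min(1, eps/647)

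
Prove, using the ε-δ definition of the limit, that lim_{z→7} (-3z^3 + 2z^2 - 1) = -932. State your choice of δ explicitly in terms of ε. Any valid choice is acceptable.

δ = min(1, ε/477)

Let ε > 0. We want δ > 0 such that 0 < |z − 7| < δ implies |(-3z^3 + 2z^2 - 1) + 932| < ε.
(-3z^3 + 2z^2 - 1) + 932 = -3z^3 + 2z^2 + 931 = (z − 7)(-3z^2 - 19z - 133).
So |(-3z^3 + 2z^2 - 1) + 932| = |z − 7|·|-3z^2 - 19z - 133|.
Assume first that |z − 7| < 1, so |z| < 8. Then |-3z^2 - 19z - 133| ≤ 3·8^2 + 19·8 + 133 = 477.
Hence |(-3z^3 + 2z^2 - 1) + 932| ≤ 477|z − 7| < ε provided |z − 7| < ε/477.
Take δ = min(1, ε/477). Then 0 < |z − 7| < δ gives both |z − 7| < 1 and |z − 7| < ε/477, so |(-3z^3 + 2z^2 - 1) + 932| < ε.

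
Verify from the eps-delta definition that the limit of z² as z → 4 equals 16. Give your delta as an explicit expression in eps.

Suppose eps > 0. We seek delta > 0 with 0 < |z − 4| < delta ⇒ |z² − 16| < eps.
Factor: z² − 16 = (z − 4)(z + 4), so |z² − 16| = |z − 4|·|z + 4|.
Impose delta ≤ 1 so that |z| < 5; then |z + 4| ≤ 9.
Hence |z² − 16| ≤ 9|z − 4|, which is < eps once |z − 4| < eps/9.
Take delta = min(1, eps/9). If 0 < |z − 4| < delta then both bounds hold and |z² − 16| ≤ 9|z − 4| < 9·(eps/9) = eps.

delta = min(1, eps/9)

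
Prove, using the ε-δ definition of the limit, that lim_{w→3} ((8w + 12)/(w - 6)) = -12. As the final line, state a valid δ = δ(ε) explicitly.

δ = min(3/2, (3/40)ε)

Suppose ε > 0. We want δ > 0 with 0 < |w − 3| < δ ⇒ |(8w + 12)/(w - 6) + 12| < ε.
Combining over a common denominator, (8w + 12)/(w - 6) + 12 = [(8w + 12)·(-3) − 36·(w - 6)] / [(-3)·(w - 6)] = -60(w − 3) / ((-3)(w - 6)).
So |(8w + 12)/(w - 6) + 12| = 60|w − 3| / (3·|w − 6|).
Require δ ≤ 3/2, so |w − 6| ≥ |-3| − |w − 3| > 3 − 3/2 = 3/2.
Hence |(8w + 12)/(w - 6) + 12| < 60|w − 3|/(3·(3/2)) = (40/3)|w − 3|, which is < ε once |w − 3| < (3/40)ε.
Take δ = min(3/2, (3/40)ε). Then 0 < |w − 3| < δ forces both bounds, so |(8w + 12)/(w - 6) + 12| < ε.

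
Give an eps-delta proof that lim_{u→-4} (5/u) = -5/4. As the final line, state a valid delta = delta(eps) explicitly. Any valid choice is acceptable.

delta = min(2, (8/5)eps)

Suppose eps > 0. We seek delta > 0 such that 0 < |u + 4| < delta implies |5/u + 5/4| < eps.
|5/u + 5/4| = 5·|-4 − u|/(4·|u|) = 5|u + 4|/(4|u|).
Require delta ≤ 2 so that |u| > 4 − 2 = 2, hence 4|u| > 8.
Then |5/u + 5/4| < 5|u + 4|/8, which is < eps when |u + 4| < (8/5)eps.
Take delta = min(2, (8/5)eps). Then 0 < |u + 4| < delta gives both |u + 4| < 2 and |u + 4| < (8/5)eps, so |5/u + 5/4| < eps.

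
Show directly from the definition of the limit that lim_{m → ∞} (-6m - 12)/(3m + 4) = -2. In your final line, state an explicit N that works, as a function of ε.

Let ε > 0. For m ≥ 1, |(-6m - 12)/(3m + 4) + 2| = |-12|/(3(3m + 4)) = 12/(3(3m + 4)).
Since 3m + 4 ≥ 3m for m ≥ 1, this is ≤ 12/(3·3m) = (4/3)/m.
So |(-6m - 12)/(3m + 4) + 2| < ε whenever m > (4/3)/ε.
Take N = (4/3)/ε. If m > N then |(-6m - 12)/(3m + 4) + 2| ≤ (4/3)/m < ε.

N = (4/3)/ε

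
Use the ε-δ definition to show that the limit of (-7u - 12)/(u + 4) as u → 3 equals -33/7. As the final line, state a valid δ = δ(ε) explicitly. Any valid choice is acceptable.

Let ε > 0 be given. We want δ > 0 with 0 < |u − 3| < δ ⇒ |(-7u - 12)/(u + 4) + 33/7| < ε.
Combining over a common denominator, (-7u - 12)/(u + 4) + 33/7 = [(-7u - 12)·7 − (-33)·(u + 4)] / [7·(u + 4)] = -16(u − 3) / (7(u + 4)).
So |(-7u - 12)/(u + 4) + 33/7| = 16|u − 3| / (7·|u + 4|).
Require δ ≤ 7/2, so |u + 4| ≥ |7| − |u − 3| > 7 − 7/2 = 7/2.
Hence |(-7u - 12)/(u + 4) + 33/7| < 16|u − 3|/(7·(7/2)) = (32/49)|u − 3|, which is < ε once |u − 3| < (49/32)ε.
Take δ = min(7/2, (49/32)ε). Then 0 < |u − 3| < δ forces both bounds, so |(-7u - 12)/(u + 4) + 33/7| < ε.

δ = min(7/2, (49/32)ε)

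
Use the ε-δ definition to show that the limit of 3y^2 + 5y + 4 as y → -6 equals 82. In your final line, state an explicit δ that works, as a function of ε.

Let ε > 0. We want δ > 0 such that 0 < |y + 6| < δ implies |(3y^2 + 5y + 4) − 82| < ε.
(3y^2 + 5y + 4) − 82 = 3y^2 + 5y - 78 = (y + 6)(3y - 13).
So |(3y^2 + 5y + 4) − 82| = |y + 6|·|3y - 13|.
Require δ ≤ 2. Then |y + 6| < 2 gives |y| < 8, and by the triangle inequality |3y - 13| ≤ 3·8 + 13 = 37.
Hence |(3y^2 + 5y + 4) − 82| ≤ 37|y + 6| < ε provided |y + 6| < ε/37.
Choosing δ = min(2, ε/37) ensures both conditions, hence |(3y^2 + 5y + 4) − 82| < ε.

δ = min(2, ε/37)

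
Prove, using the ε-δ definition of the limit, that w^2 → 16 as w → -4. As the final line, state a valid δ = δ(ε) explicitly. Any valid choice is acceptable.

Suppose ε > 0. We seek δ > 0 with 0 < |w + 4| < δ ⇒ |w^2 − 16| < ε.
Factor: w^2 − 16 = (w + 4)(w - 4), so |w^2 − 16| = |w + 4|·|w - 4|.
Restrict δ ≤ 1. Then |w + 4| < 1 gives |w| < 5, so by the triangle inequality |w - 4| ≤ 5 + 4 = 9.
Hence |w^2 − 16| ≤ 9|w + 4|, which is < ε once |w + 4| < ε/9.
Take δ = min(1, ε/9). If 0 < |w + 4| < δ then both bounds hold and |w^2 − 16| ≤ 9|w + 4| < 9·(ε/9) = ε.

δ = min(1, ε/9)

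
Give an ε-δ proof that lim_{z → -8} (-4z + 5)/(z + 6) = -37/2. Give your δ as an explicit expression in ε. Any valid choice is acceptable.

Suppose ε > 0. We want δ > 0 with 0 < |z + 8| < δ ⇒ |(-4z + 5)/(z + 6) + 37/2| < ε.
Combining over a common denominator, (-4z + 5)/(z + 6) + 37/2 = [(-4z + 5)·(-2) − 37·(z + 6)] / [(-2)·(z + 6)] = -29(z + 8) / ((-2)(z + 6)).
So |(-4z + 5)/(z + 6) + 37/2| = 29|z + 8| / (2·|z + 6|).
Restrict δ ≤ 1. Then |z + 8| < 1 gives |z + 6| = |(z + 8) + (-2)| ≥ 2 − 1 = 1.
Hence |(-4z + 5)/(z + 6) + 37/2| < 29|z + 8|/(2·1) = (29/2)|z + 8|, which is < ε once |z + 8| < (2/29)ε.
Take δ = min(1, (2/29)ε). Then 0 < |z + 8| < δ forces both bounds, so |(-4z + 5)/(z + 6) + 37/2| < ε.

δ = min(1, (2/29)ε)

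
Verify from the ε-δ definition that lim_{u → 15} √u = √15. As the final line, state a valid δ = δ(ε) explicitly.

Let ε > 0. We want δ > 0 such that 0 < |u − 15| < δ implies |√u − √15| < ε.
Rationalise: √u − √15 = (u − 15)/(√u + √15), so |√u − √15| = |u − 15|/(√u + √15).
Restrict δ ≤ 15 so that |u − 15| < 15 forces u > 0, and then √u + √15 > √15.
Hence |√u − √15| < |u − 15|/√15, which is < ε once |u − 15| < √15·ε.
Take δ = min(15, √15·ε). If 0 < |u − 15| < δ then u > 0 and |√u − √15| < |u − 15|/√15 < ε.

δ = min(15, √15·ε)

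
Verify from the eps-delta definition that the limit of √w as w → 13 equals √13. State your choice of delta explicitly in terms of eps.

delta = min(13, √13·eps)

Let eps > 0. We want delta > 0 such that 0 < |w − 13| < delta implies |√w − √13| < eps.
Rationalise: √w − √13 = (w − 13)/(√w + √13), so |√w − √13| = |w − 13|/(√w + √13).
Restrict delta ≤ 13 so that |w − 13| < 13 forces w > 0, and then √w + √13 > √13.
Hence |√w − √13| < |w − 13|/√13, which is < eps once |w − 13| < √13·eps.
Take delta = min(13, √13·eps). If 0 < |w − 13| < delta then w > 0 and |√w − √13| < |w − 13|/√13 < eps.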